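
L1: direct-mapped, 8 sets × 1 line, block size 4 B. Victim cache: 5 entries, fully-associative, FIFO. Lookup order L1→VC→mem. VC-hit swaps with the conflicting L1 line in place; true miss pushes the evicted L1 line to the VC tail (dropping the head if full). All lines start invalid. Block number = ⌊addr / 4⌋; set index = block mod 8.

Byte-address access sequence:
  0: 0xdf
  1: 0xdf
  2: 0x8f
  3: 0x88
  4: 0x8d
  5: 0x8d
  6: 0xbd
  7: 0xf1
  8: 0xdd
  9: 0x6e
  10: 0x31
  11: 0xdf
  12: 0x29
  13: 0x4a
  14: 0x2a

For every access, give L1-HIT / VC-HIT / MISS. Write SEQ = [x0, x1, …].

SEQ = [MISS, L1-HIT, MISS, MISS, L1-HIT, L1-HIT, MISS, MISS, VC-HIT, MISS, MISS, L1-HIT, MISS, MISS, VC-HIT]

  [0] addr=0xdf blk=55 s=7: MISS | VC []
  [1] addr=0xdf blk=55 s=7: L1-HIT | VC []
  [2] addr=0x8f blk=35 s=3: MISS | VC []
  [3] addr=0x88 blk=34 s=2: MISS | VC []
  [4] addr=0x8d blk=35 s=3: L1-HIT | VC []
  [5] addr=0x8d blk=35 s=3: L1-HIT | VC []
  [6] addr=0xbd blk=47 s=7: MISS | VC [55]
  [7] addr=0xf1 blk=60 s=4: MISS | VC [55]
  [8] addr=0xdd blk=55 s=7: VC-HIT | VC [47]
  [9] addr=0x6e blk=27 s=3: MISS | VC [47, 35]
  [10] addr=0x31 blk=12 s=4: MISS | VC [47, 35, 60]
  [11] addr=0xdf blk=55 s=7: L1-HIT | VC [47, 35, 60]
  [12] addr=0x29 blk=10 s=2: MISS | VC [47, 35, 60, 34]
  [13] addr=0x4a blk=18 s=2: MISS | VC [47, 35, 60, 34, 10]
  [14] addr=0x2a blk=10 s=2: VC-HIT | VC [47, 35, 60, 34, 18]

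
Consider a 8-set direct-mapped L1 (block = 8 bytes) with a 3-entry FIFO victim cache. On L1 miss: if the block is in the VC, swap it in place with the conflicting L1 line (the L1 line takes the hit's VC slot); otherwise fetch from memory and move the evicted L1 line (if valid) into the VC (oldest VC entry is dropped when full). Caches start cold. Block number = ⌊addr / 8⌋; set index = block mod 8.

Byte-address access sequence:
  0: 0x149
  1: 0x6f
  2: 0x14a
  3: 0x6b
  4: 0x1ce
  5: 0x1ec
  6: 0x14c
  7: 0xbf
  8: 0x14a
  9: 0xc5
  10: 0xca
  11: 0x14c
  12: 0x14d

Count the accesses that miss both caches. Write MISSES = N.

MISSES = 7

#0 0x149→b41/s1 MISS; vc=[]
#1 0x6f→b13/s5 MISS; vc=[]
#2 0x14a→b41/s1 L1-HIT; vc=[]
#3 0x6b→b13/s5 L1-HIT; vc=[]
#4 0x1ce→b57/s1 MISS; vc=[41]
#5 0x1ec→b61/s5 MISS; vc=[41,13]
#6 0x14c→b41/s1 VC-HIT; vc=[57,13]
#7 0xbf→b23/s7 MISS; vc=[57,13]
#8 0x14a→b41/s1 L1-HIT; vc=[57,13]
#9 0xc5→b24/s0 MISS; vc=[57,13]
#10 0xca→b25/s1 MISS; vc=[57,13,41]
#11 0x14c→b41/s1 VC-HIT; vc=[57,13,25]
#12 0x14d→b41/s1 L1-HIT; vc=[57,13,25]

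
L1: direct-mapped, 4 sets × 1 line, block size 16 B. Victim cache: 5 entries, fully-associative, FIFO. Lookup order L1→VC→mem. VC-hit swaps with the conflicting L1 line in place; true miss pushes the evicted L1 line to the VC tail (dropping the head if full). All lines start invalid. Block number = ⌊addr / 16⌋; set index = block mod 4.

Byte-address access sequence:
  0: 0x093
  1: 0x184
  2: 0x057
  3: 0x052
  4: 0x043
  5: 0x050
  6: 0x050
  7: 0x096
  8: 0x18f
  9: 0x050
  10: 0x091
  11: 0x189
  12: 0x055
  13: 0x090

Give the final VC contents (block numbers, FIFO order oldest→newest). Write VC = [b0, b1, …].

  [0] addr=0x93 blk=9 s=1: MISS | VC []
  [1] addr=0x184 blk=24 s=0: MISS | VC []
  [2] addr=0x57 blk=5 s=1: MISS | VC [9]
  [3] addr=0x52 blk=5 s=1: L1-HIT | VC [9]
  [4] addr=0x43 blk=4 s=0: MISS | VC [9, 24]
  [5] addr=0x50 blk=5 s=1: L1-HIT | VC [9, 24]
  [6] addr=0x50 blk=5 s=1: L1-HIT | VC [9, 24]
  [7] addr=0x96 blk=9 s=1: VC-HIT | VC [5, 24]
  [8] addr=0x18f blk=24 s=0: VC-HIT | VC [5, 4]
  [9] addr=0x50 blk=5 s=1: VC-HIT | VC [9, 4]
  [10] addr=0x91 blk=9 s=1: VC-HIT | VC [5, 4]
  [11] addr=0x189 blk=24 s=0: L1-HIT | VC [5, 4]
  [12] addr=0x55 blk=5 s=1: VC-HIT | VC [9, 4]
  [13] addr=0x90 blk=9 s=1: VC-HIT | VC [5, 4]

VC = [5, 4]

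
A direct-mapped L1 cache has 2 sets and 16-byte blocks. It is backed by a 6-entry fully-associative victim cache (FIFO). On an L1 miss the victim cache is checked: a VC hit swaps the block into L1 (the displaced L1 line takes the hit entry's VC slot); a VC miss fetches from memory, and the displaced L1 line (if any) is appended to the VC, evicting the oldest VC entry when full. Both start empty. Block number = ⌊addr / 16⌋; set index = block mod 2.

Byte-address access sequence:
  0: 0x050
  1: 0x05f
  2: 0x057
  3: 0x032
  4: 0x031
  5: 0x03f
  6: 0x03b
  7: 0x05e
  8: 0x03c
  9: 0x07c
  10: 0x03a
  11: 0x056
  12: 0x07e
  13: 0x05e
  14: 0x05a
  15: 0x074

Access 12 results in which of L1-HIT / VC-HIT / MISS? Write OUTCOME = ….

  [0] addr=0x50 blk=5 s=1: MISS | VC []
  [1] addr=0x5f blk=5 s=1: L1-HIT | VC []
  [2] addr=0x57 blk=5 s=1: L1-HIT | VC []
  [3] addr=0x32 blk=3 s=1: MISS | VC [5]
  [4] addr=0x31 blk=3 s=1: L1-HIT | VC [5]
  [5] addr=0x3f blk=3 s=1: L1-HIT | VC [5]
  [6] addr=0x3b blk=3 s=1: L1-HIT | VC [5]
  [7] addr=0x5e blk=5 s=1: VC-HIT | VC [3]
  [8] addr=0x3c blk=3 s=1: VC-HIT | VC [5]
  [9] addr=0x7c blk=7 s=1: MISS | VC [5, 3]
  [10] addr=0x3a blk=3 s=1: VC-HIT | VC [5, 7]
  [11] addr=0x56 blk=5 s=1: VC-HIT | VC [3, 7]
  [12] addr=0x7e blk=7 s=1: VC-HIT | VC [3, 5]
  [13] addr=0x5e blk=5 s=1: VC-HIT | VC [3, 7]
  [14] addr=0x5a blk=5 s=1: L1-HIT | VC [3, 7]
  [15] addr=0x74 blk=7 s=1: VC-HIT | VC [3, 5]

OUTCOME = VC-HIT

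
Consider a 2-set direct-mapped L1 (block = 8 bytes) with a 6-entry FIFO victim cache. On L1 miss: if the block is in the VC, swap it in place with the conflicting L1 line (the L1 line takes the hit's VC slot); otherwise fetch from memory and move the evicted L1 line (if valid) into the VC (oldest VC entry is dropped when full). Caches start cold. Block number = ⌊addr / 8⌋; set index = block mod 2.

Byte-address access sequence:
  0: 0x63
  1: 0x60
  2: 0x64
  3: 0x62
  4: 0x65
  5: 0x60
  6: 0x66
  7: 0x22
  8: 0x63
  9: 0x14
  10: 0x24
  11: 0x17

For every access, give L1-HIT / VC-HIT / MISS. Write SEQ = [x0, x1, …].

SEQ = [MISS, L1-HIT, L1-HIT, L1-HIT, L1-HIT, L1-HIT, L1-HIT, MISS, VC-HIT, MISS, VC-HIT, VC-HIT]

#0 0x63→b12/s0 MISS; vc=[]
#1 0x60→b12/s0 L1-HIT; vc=[]
#2 0x64→b12/s0 L1-HIT; vc=[]
#3 0x62→b12/s0 L1-HIT; vc=[]
#4 0x65→b12/s0 L1-HIT; vc=[]
#5 0x60→b12/s0 L1-HIT; vc=[]
#6 0x66→b12/s0 L1-HIT; vc=[]
#7 0x22→b4/s0 MISS; vc=[12]
#8 0x63→b12/s0 VC-HIT; vc=[4]
#9 0x14→b2/s0 MISS; vc=[4,12]
#10 0x24→b4/s0 VC-HIT; vc=[2,12]
#11 0x17→b2/s0 VC-HIT; vc=[4,12]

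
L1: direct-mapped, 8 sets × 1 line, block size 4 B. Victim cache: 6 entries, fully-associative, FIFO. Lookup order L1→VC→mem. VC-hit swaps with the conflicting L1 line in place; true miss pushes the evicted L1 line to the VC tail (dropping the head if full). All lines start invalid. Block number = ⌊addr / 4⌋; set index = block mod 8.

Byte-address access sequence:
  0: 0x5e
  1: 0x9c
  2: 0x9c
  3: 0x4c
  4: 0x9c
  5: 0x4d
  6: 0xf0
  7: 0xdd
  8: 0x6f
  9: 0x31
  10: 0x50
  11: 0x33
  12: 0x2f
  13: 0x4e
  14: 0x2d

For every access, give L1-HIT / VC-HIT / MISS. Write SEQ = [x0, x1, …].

  [0] addr=0x5e blk=23 s=7: MISS | VC []
  [1] addr=0x9c blk=39 s=7: MISS | VC [23]
  [2] addr=0x9c blk=39 s=7: L1-HIT | VC [23]
  [3] addr=0x4c blk=19 s=3: MISS | VC [23]
  [4] addr=0x9c blk=39 s=7: L1-HIT | VC [23]
  [5] addr=0x4d blk=19 s=3: L1-HIT | VC [23]
  [6] addr=0xf0 blk=60 s=4: MISS | VC [23]
  [7] addr=0xdd blk=55 s=7: MISS | VC [23, 39]
  [8] addr=0x6f blk=27 s=3: MISS | VC [23, 39, 19]
  [9] addr=0x31 blk=12 s=4: MISS | VC [23, 39, 19, 60]
  [10] addr=0x50 blk=20 s=4: MISS | VC [23, 39, 19, 60, 12]
  [11] addr=0x33 blk=12 s=4: VC-HIT | VC [23, 39, 19, 60, 20]
  [12] addr=0x2f blk=11 s=3: MISS | VC [23, 39, 19, 60, 20, 27]
  [13] addr=0x4e blk=19 s=3: VC-HIT | VC [23, 39, 11, 60, 20, 27]
  [14] addr=0x2d blk=11 s=3: VC-HIT | VC [23, 39, 19, 60, 20, 27]

SEQ = [MISS, MISS, L1-HIT, MISS, L1-HIT, L1-HIT, MISS, MISS, MISS, MISS, MISS, VC-HIT, MISS, VC-HIT, VC-HIT]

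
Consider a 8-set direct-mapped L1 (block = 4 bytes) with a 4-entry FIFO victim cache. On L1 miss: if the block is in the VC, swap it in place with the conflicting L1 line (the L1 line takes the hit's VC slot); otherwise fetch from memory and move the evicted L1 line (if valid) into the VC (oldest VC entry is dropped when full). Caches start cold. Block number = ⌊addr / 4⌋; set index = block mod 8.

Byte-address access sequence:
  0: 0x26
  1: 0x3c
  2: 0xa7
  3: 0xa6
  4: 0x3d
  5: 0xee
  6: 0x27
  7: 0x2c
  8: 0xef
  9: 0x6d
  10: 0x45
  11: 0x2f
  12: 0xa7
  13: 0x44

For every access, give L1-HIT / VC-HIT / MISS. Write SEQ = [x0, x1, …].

0: 0x26 (blk 9, set 1) → MISS  vc=[]
1: 0x3c (blk 15, set 7) → MISS  vc=[]
2: 0xa7 (blk 41, set 1) → MISS  vc=[9]
3: 0xa6 (blk 41, set 1) → L1-HIT  vc=[9]
4: 0x3d (blk 15, set 7) → L1-HIT  vc=[9]
5: 0xee (blk 59, set 3) → MISS  vc=[9]
6: 0x27 (blk 9, set 1) → VC-HIT  vc=[41]
7: 0x2c (blk 11, set 3) → MISS  vc=[41, 59]
8: 0xef (blk 59, set 3) → VC-HIT  vc=[41, 11]
9: 0x6d (blk 27, set 3) → MISS  vc=[41, 11, 59]
10: 0x45 (blk 17, set 1) → MISS  vc=[41, 11, 59, 9]
11: 0x2f (blk 11, set 3) → VC-HIT  vc=[41, 27, 59, 9]
12: 0xa7 (blk 41, set 1) → VC-HIT  vc=[17, 27, 59, 9]
13: 0x44 (blk 17, set 1) → VC-HIT  vc=[41, 27, 59, 9]

SEQ = [MISS, MISS, MISS, L1-HIT, L1-HIT, MISS, VC-HIT, MISS, VC-HIT, MISS, MISS, VC-HIT, VC-HIT, VC-HIT]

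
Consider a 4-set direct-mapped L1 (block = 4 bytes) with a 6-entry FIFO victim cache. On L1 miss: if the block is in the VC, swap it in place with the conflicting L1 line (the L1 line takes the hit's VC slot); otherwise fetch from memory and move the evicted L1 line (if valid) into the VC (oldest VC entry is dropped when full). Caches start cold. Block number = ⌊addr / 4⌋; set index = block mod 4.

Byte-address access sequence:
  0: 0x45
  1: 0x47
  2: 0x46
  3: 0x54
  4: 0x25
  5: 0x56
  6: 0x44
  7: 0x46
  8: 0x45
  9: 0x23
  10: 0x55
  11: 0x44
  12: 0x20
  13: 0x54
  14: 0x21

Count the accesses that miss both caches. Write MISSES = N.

MISSES = 4

#0 0x45→b17/s1 MISS; vc=[]
#1 0x47→b17/s1 L1-HIT; vc=[]
#2 0x46→b17/s1 L1-HIT; vc=[]
#3 0x54→b21/s1 MISS; vc=[17]
#4 0x25→b9/s1 MISS; vc=[17,21]
#5 0x56→b21/s1 VC-HIT; vc=[17,9]
#6 0x44→b17/s1 VC-HIT; vc=[21,9]
#7 0x46→b17/s1 L1-HIT; vc=[21,9]
#8 0x45→b17/s1 L1-HIT; vc=[21,9]
#9 0x23→b8/s0 MISS; vc=[21,9]
#10 0x55→b21/s1 VC-HIT; vc=[17,9]
#11 0x44→b17/s1 VC-HIT; vc=[21,9]
#12 0x20→b8/s0 L1-HIT; vc=[21,9]
#13 0x54→b21/s1 VC-HIT; vc=[17,9]
#14 0x21→b8/s0 L1-HIT; vc=[17,9]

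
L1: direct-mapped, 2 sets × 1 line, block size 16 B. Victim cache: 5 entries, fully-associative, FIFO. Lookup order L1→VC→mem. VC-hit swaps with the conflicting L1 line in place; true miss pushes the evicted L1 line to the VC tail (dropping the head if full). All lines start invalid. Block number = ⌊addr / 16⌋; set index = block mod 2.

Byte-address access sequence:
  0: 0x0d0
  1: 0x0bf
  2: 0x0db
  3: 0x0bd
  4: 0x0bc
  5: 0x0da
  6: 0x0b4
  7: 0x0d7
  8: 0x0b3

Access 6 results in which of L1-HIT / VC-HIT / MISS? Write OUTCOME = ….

OUTCOME = VC-HIT

0: 0xd0 (blk 13, set 1) → MISS  vc=[]
1: 0xbf (blk 11, set 1) → MISS  vc=[13]
2: 0xdb (blk 13, set 1) → VC-HIT  vc=[11]
3: 0xbd (blk 11, set 1) → VC-HIT  vc=[13]
4: 0xbc (blk 11, set 1) → L1-HIT  vc=[13]
5: 0xda (blk 13, set 1) → VC-HIT  vc=[11]
6: 0xb4 (blk 11, set 1) → VC-HIT  vc=[13]
7: 0xd7 (blk 13, set 1) → VC-HIT  vc=[11]
8: 0xb3 (blk 11, set 1) → VC-HIT  vc=[13]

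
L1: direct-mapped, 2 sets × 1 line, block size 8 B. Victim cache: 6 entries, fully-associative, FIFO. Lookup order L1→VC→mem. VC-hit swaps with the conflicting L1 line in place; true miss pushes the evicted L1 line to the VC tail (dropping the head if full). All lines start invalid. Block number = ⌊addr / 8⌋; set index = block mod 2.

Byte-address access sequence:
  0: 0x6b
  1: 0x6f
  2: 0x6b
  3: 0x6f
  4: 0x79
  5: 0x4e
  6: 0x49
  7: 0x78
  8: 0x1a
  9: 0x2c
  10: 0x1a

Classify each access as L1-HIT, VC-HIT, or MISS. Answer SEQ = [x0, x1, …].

  [0] addr=0x6b blk=13 s=1: MISS | VC []
  [1] addr=0x6f blk=13 s=1: L1-HIT | VC []
  [2] addr=0x6b blk=13 s=1: L1-HIT | VC []
  [3] addr=0x6f blk=13 s=1: L1-HIT | VC []
  [4] addr=0x79 blk=15 s=1: MISS | VC [13]
  [5] addr=0x4e blk=9 s=1: MISS | VC [13, 15]
  [6] addr=0x49 blk=9 s=1: L1-HIT | VC [13, 15]
  [7] addr=0x78 blk=15 s=1: VC-HIT | VC [13, 9]
  [8] addr=0x1a blk=3 s=1: MISS | VC [13, 9, 15]
  [9] addr=0x2c blk=5 s=1: MISS | VC [13, 9, 15, 3]
  [10] addr=0x1a blk=3 s=1: VC-HIT | VC [13, 9, 15, 5]

SEQ = [MISS, L1-HIT, L1-HIT, L1-HIT, MISS, MISS, L1-HIT, VC-HIT, MISS, MISS, VC-HIT]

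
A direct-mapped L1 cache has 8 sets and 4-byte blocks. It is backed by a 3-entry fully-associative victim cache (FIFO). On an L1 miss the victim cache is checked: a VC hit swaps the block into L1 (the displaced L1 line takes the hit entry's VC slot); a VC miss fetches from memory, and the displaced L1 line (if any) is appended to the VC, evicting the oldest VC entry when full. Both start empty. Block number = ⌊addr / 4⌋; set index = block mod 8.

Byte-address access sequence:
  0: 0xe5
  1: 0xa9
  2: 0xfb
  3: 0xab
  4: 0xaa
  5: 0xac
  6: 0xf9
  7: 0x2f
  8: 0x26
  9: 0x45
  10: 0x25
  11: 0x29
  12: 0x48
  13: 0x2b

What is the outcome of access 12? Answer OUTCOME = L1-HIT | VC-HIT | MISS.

0: 0xe5 (blk 57, set 1) → MISS  vc=[]
1: 0xa9 (blk 42, set 2) → MISS  vc=[]
2: 0xfb (blk 62, set 6) → MISS  vc=[]
3: 0xab (blk 42, set 2) → L1-HIT  vc=[]
4: 0xaa (blk 42, set 2) → L1-HIT  vc=[]
5: 0xac (blk 43, set 3) → MISS  vc=[]
6: 0xf9 (blk 62, set 6) → L1-HIT  vc=[]
7: 0x2f (blk 11, set 3) → MISS  vc=[43]
8: 0x26 (blk 9, set 1) → MISS  vc=[43, 57]
9: 0x45 (blk 17, set 1) → MISS  vc=[43, 57, 9]
10: 0x25 (blk 9, set 1) → VC-HIT  vc=[43, 57, 17]
11: 0x29 (blk 10, set 2) → MISS  vc=[57, 17, 42]
12: 0x48 (blk 18, set 2) → MISS  vc=[17, 42, 10]
13: 0x2b (blk 10, set 2) → VC-HIT  vc=[17, 42, 18]

OUTCOME = MISS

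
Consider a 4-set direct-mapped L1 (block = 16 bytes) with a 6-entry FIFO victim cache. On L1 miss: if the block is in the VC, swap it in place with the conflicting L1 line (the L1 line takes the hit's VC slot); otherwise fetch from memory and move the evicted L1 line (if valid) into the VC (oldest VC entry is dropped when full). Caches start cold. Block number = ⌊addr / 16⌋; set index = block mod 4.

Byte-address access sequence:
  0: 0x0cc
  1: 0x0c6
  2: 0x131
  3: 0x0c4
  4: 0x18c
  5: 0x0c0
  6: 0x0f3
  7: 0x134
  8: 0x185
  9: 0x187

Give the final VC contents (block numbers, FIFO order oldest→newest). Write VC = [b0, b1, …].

0: 0xcc (blk 12, set 0) → MISS  vc=[]
1: 0xc6 (blk 12, set 0) → L1-HIT  vc=[]
2: 0x131 (blk 19, set 3) → MISS  vc=[]
3: 0xc4 (blk 12, set 0) → L1-HIT  vc=[]
4: 0x18c (blk 24, set 0) → MISS  vc=[12]
5: 0xc0 (blk 12, set 0) → VC-HIT  vc=[24]
6: 0xf3 (blk 15, set 3) → MISS  vc=[24, 19]
7: 0x134 (blk 19, set 3) → VC-HIT  vc=[24, 15]
8: 0x185 (blk 24, set 0) → VC-HIT  vc=[12, 15]
9: 0x187 (blk 24, set 0) → L1-HIT  vc=[12, 15]

VC = [12, 15]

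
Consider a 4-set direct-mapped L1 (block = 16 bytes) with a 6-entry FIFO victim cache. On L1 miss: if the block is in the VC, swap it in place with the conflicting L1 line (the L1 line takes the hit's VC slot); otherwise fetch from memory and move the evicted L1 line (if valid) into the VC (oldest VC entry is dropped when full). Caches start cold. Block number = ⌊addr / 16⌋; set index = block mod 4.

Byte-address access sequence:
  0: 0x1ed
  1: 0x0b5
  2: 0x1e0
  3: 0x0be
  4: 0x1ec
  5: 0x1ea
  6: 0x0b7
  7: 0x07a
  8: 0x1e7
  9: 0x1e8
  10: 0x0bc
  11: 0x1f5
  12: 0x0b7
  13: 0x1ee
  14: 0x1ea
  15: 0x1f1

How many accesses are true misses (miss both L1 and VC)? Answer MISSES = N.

0: 0x1ed (blk 30, set 2) → MISS  vc=[]
1: 0xb5 (blk 11, set 3) → MISS  vc=[]
2: 0x1e0 (blk 30, set 2) → L1-HIT  vc=[]
3: 0xbe (blk 11, set 3) → L1-HIT  vc=[]
4: 0x1ec (blk 30, set 2) → L1-HIT  vc=[]
5: 0x1ea (blk 30, set 2) → L1-HIT  vc=[]
6: 0xb7 (blk 11, set 3) → L1-HIT  vc=[]
7: 0x7a (blk 7, set 3) → MISS  vc=[11]
8: 0x1e7 (blk 30, set 2) → L1-HIT  vc=[11]
9: 0x1e8 (blk 30, set 2) → L1-HIT  vc=[11]
10: 0xbc (blk 11, set 3) → VC-HIT  vc=[7]
11: 0x1f5 (blk 31, set 3) → MISS  vc=[7, 11]
12: 0xb7 (blk 11, set 3) → VC-HIT  vc=[7, 31]
13: 0x1ee (blk 30, set 2) → L1-HIT  vc=[7, 31]
14: 0x1ea (blk 30, set 2) → L1-HIT  vc=[7, 31]
15: 0x1f1 (blk 31, set 3) → VC-HIT  vc=[7, 11]

MISSES = 4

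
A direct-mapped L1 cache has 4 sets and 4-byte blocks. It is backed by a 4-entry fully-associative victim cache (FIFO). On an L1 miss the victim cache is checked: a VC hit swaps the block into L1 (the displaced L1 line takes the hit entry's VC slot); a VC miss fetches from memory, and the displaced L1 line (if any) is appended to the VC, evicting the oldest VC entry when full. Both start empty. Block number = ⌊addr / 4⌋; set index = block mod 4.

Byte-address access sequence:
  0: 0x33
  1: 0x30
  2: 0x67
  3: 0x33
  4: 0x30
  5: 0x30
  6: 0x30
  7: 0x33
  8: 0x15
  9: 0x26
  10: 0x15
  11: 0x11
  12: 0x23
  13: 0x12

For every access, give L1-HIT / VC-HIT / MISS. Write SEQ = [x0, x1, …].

0: 0x33 (blk 12, set 0) → MISS  vc=[]
1: 0x30 (blk 12, set 0) → L1-HIT  vc=[]
2: 0x67 (blk 25, set 1) → MISS  vc=[]
3: 0x33 (blk 12, set 0) → L1-HIT  vc=[]
4: 0x30 (blk 12, set 0) → L1-HIT  vc=[]
5: 0x30 (blk 12, set 0) → L1-HIT  vc=[]
6: 0x30 (blk 12, set 0) → L1-HIT  vc=[]
7: 0x33 (blk 12, set 0) → L1-HIT  vc=[]
8: 0x15 (blk 5, set 1) → MISS  vc=[25]
9: 0x26 (blk 9, set 1) → MISS  vc=[25, 5]
10: 0x15 (blk 5, set 1) → VC-HIT  vc=[25, 9]
11: 0x11 (blk 4, set 0) → MISS  vc=[25, 9, 12]
12: 0x23 (blk 8, set 0) → MISS  vc=[25, 9, 12, 4]
13: 0x12 (blk 4, set 0) → VC-HIT  vc=[25, 9, 12, 8]

SEQ = [MISS, L1-HIT, MISS, L1-HIT, L1-HIT, L1-HIT, L1-HIT, L1-HIT, MISS, MISS, VC-HIT, MISS, MISS, VC-HIT]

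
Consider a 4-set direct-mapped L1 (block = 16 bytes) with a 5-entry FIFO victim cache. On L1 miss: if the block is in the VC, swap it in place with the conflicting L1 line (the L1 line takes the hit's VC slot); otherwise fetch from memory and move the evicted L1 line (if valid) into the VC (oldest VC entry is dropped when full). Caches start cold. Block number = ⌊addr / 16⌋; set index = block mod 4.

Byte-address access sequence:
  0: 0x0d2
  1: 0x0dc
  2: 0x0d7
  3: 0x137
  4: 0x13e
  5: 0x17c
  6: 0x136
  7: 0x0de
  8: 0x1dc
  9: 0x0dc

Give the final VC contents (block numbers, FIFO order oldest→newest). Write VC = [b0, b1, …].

  [0] addr=0xd2 blk=13 s=1: MISS | VC []
  [1] addr=0xdc blk=13 s=1: L1-HIT | VC []
  [2] addr=0xd7 blk=13 s=1: L1-HIT | VC []
  [3] addr=0x137 blk=19 s=3: MISS | VC []
  [4] addr=0x13e blk=19 s=3: L1-HIT | VC []
  [5] addr=0x17c blk=23 s=3: MISS | VC [19]
  [6] addr=0x136 blk=19 s=3: VC-HIT | VC [23]
  [7] addr=0xde blk=13 s=1: L1-HIT | VC [23]
  [8] addr=0x1dc blk=29 s=1: MISS | VC [23, 13]
  [9] addr=0xdc blk=13 s=1: VC-HIT | VC [23, 29]

VC = [23, 29]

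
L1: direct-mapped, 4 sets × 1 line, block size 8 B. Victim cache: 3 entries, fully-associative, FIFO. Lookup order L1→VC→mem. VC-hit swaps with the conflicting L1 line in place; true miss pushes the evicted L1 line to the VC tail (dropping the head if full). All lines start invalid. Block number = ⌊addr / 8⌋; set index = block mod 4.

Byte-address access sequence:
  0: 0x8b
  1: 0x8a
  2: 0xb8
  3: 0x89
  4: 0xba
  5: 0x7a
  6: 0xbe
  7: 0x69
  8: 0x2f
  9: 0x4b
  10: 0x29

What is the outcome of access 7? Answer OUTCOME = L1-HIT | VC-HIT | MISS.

OUTCOME = MISS

0: 0x8b (blk 17, set 1) → MISS  vc=[]
1: 0x8a (blk 17, set 1) → L1-HIT  vc=[]
2: 0xb8 (blk 23, set 3) → MISS  vc=[]
3: 0x89 (blk 17, set 1) → L1-HIT  vc=[]
4: 0xba (blk 23, set 3) → L1-HIT  vc=[]
5: 0x7a (blk 15, set 3) → MISS  vc=[23]
6: 0xbe (blk 23, set 3) → VC-HIT  vc=[15]
7: 0x69 (blk 13, set 1) → MISS  vc=[15, 17]
8: 0x2f (blk 5, set 1) → MISS  vc=[15, 17, 13]
9: 0x4b (blk 9, set 1) → MISS  vc=[17, 13, 5]
10: 0x29 (blk 5, set 1) → VC-HIT  vc=[17, 13, 9]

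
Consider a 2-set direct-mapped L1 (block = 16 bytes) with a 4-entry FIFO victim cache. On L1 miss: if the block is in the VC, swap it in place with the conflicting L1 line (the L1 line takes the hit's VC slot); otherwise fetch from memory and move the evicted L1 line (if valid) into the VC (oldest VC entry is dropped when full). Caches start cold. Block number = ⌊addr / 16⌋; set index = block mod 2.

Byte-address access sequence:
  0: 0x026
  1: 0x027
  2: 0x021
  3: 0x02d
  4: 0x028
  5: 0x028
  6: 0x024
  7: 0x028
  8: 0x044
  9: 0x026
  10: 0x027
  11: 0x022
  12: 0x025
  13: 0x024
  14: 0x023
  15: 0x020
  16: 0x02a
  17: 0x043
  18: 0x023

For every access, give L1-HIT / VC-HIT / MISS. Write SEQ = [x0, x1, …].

#0 0x26→b2/s0 MISS; vc=[]
#1 0x27→b2/s0 L1-HIT; vc=[]
#2 0x21→b2/s0 L1-HIT; vc=[]
#3 0x2d→b2/s0 L1-HIT; vc=[]
#4 0x28→b2/s0 L1-HIT; vc=[]
#5 0x28→b2/s0 L1-HIT; vc=[]
#6 0x24→b2/s0 L1-HIT; vc=[]
#7 0x28→b2/s0 L1-HIT; vc=[]
#8 0x44→b4/s0 MISS; vc=[2]
#9 0x26→b2/s0 VC-HIT; vc=[4]
#10 0x27→b2/s0 L1-HIT; vc=[4]
#11 0x22→b2/s0 L1-HIT; vc=[4]
#12 0x25→b2/s0 L1-HIT; vc=[4]
#13 0x24→b2/s0 L1-HIT; vc=[4]
#14 0x23→b2/s0 L1-HIT; vc=[4]
#15 0x20→b2/s0 L1-HIT; vc=[4]
#16 0x2a→b2/s0 L1-HIT; vc=[4]
#17 0x43→b4/s0 VC-HIT; vc=[2]
#18 0x23→b2/s0 VC-HIT; vc=[4]

SEQ = [MISS, L1-HIT, L1-HIT, L1-HIT, L1-HIT, L1-HIT, L1-HIT, L1-HIT, MISS, VC-HIT, L1-HIT, L1-HIT, L1-HIT, L1-HIT, L1-HIT, L1-HIT, L1-HIT, VC-HIT, VC-HIT]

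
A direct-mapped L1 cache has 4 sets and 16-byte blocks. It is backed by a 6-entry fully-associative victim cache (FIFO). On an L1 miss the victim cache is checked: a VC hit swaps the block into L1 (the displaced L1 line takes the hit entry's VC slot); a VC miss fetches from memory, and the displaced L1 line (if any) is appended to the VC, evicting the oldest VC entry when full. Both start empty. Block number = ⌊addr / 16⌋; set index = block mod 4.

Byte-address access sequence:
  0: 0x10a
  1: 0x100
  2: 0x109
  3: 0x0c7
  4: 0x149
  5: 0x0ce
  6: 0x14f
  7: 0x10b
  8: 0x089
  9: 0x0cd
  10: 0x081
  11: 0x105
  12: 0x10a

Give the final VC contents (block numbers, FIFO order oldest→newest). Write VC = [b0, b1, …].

VC = [20, 12, 8]

  [0] addr=0x10a blk=16 s=0: MISS | VC []
  [1] addr=0x100 blk=16 s=0: L1-HIT | VC []
  [2] addr=0x109 blk=16 s=0: L1-HIT | VC []
  [3] addr=0xc7 blk=12 s=0: MISS | VC [16]
  [4] addr=0x149 blk=20 s=0: MISS | VC [16, 12]
  [5] addr=0xce blk=12 s=0: VC-HIT | VC [16, 20]
  [6] addr=0x14f blk=20 s=0: VC-HIT | VC [16, 12]
  [7] addr=0x10b blk=16 s=0: VC-HIT | VC [20, 12]
  [8] addr=0x89 blk=8 s=0: MISS | VC [20, 12, 16]
  [9] addr=0xcd blk=12 s=0: VC-HIT | VC [20, 8, 16]
  [10] addr=0x81 blk=8 s=0: VC-HIT | VC [20, 12, 16]
  [11] addr=0x105 blk=16 s=0: VC-HIT | VC [20, 12, 8]
  [12] addr=0x10a blk=16 s=0: L1-HIT | VC [20, 12, 8]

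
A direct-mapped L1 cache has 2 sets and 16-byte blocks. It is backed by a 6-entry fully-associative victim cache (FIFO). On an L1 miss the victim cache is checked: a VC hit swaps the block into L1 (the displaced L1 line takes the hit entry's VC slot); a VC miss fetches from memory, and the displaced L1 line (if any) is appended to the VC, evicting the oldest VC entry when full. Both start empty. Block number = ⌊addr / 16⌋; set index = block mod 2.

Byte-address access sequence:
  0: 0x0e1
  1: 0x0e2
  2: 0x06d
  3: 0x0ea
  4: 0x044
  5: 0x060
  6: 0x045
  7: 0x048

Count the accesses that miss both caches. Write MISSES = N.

  [0] addr=0xe1 blk=14 s=0: MISS | VC []
  [1] addr=0xe2 blk=14 s=0: L1-HIT | VC []
  [2] addr=0x6d blk=6 s=0: MISS | VC [14]
  [3] addr=0xea blk=14 s=0: VC-HIT | VC [6]
  [4] addr=0x44 blk=4 s=0: MISS | VC [6, 14]
  [5] addr=0x60 blk=6 s=0: VC-HIT | VC [4, 14]
  [6] addr=0x45 blk=4 s=0: VC-HIT | VC [6, 14]
  [7] addr=0x48 blk=4 s=0: L1-HIT | VC [6, 14]

MISSES = 3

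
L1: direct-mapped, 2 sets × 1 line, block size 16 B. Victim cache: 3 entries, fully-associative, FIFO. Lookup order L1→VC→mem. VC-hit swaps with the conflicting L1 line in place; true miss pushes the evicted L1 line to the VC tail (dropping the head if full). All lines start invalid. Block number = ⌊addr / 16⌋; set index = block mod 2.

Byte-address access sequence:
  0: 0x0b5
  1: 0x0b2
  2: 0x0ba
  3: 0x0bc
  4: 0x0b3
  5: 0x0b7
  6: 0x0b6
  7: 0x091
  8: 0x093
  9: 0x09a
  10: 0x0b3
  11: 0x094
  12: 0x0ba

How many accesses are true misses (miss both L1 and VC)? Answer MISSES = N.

#0 0xb5→b11/s1 MISS; vc=[]
#1 0xb2→b11/s1 L1-HIT; vc=[]
#2 0xba→b11/s1 L1-HIT; vc=[]
#3 0xbc→b11/s1 L1-HIT; vc=[]
#4 0xb3→b11/s1 L1-HIT; vc=[]
#5 0xb7→b11/s1 L1-HIT; vc=[]
#6 0xb6→b11/s1 L1-HIT; vc=[]
#7 0x91→b9/s1 MISS; vc=[11]
#8 0x93→b9/s1 L1-HIT; vc=[11]
#9 0x9a→b9/s1 L1-HIT; vc=[11]
#10 0xb3→b11/s1 VC-HIT; vc=[9]
#11 0x94→b9/s1 VC-HIT; vc=[11]
#12 0xba→b11/s1 VC-HIT; vc=[9]

MISSES = 2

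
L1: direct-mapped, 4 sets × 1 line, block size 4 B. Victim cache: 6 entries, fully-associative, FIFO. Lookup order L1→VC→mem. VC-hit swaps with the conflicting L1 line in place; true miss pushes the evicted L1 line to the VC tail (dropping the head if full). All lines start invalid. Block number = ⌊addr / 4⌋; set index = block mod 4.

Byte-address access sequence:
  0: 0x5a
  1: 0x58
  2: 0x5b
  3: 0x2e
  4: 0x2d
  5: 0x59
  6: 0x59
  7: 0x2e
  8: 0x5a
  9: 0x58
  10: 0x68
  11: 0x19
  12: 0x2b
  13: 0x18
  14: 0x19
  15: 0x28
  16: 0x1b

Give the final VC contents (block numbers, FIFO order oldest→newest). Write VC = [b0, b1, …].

VC = [22, 26, 10]

  [0] addr=0x5a blk=22 s=2: MISS | VC []
  [1] addr=0x58 blk=22 s=2: L1-HIT | VC []
  [2] addr=0x5b blk=22 s=2: L1-HIT | VC []
  [3] addr=0x2e blk=11 s=3: MISS | VC []
  [4] addr=0x2d blk=11 s=3: L1-HIT | VC []
  [5] addr=0x59 blk=22 s=2: L1-HIT | VC []
  [6] addr=0x59 blk=22 s=2: L1-HIT | VC []
  [7] addr=0x2e blk=11 s=3: L1-HIT | VC []
  [8] addr=0x5a blk=22 s=2: L1-HIT | VC []
  [9] addr=0x58 blk=22 s=2: L1-HIT | VC []
  [10] addr=0x68 blk=26 s=2: MISS | VC [22]
  [11] addr=0x19 blk=6 s=2: MISS | VC [22, 26]
  [12] addr=0x2b blk=10 s=2: MISS | VC [22, 26, 6]
  [13] addr=0x18 blk=6 s=2: VC-HIT | VC [22, 26, 10]
  [14] addr=0x19 blk=6 s=2: L1-HIT | VC [22, 26, 10]
  [15] addr=0x28 blk=10 s=2: VC-HIT | VC [22, 26, 6]
  [16] addr=0x1b blk=6 s=2: VC-HIT | VC [22, 26, 10]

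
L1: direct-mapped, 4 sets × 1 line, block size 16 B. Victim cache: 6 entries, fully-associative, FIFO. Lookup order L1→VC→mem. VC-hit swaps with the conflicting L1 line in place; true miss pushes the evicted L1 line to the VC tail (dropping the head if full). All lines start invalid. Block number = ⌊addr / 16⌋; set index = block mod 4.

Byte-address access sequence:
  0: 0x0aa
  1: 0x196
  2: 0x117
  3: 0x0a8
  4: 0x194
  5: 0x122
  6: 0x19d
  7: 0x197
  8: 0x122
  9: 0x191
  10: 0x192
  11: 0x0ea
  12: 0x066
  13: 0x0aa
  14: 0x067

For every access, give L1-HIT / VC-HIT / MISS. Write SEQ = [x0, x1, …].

#0 0xaa→b10/s2 MISS; vc=[]
#1 0x196→b25/s1 MISS; vc=[]
#2 0x117→b17/s1 MISS; vc=[25]
#3 0xa8→b10/s2 L1-HIT; vc=[25]
#4 0x194→b25/s1 VC-HIT; vc=[17]
#5 0x122→b18/s2 MISS; vc=[17,10]
#6 0x19d→b25/s1 L1-HIT; vc=[17,10]
#7 0x197→b25/s1 L1-HIT; vc=[17,10]
#8 0x122→b18/s2 L1-HIT; vc=[17,10]
#9 0x191→b25/s1 L1-HIT; vc=[17,10]
#10 0x192→b25/s1 L1-HIT; vc=[17,10]
#11 0xea→b14/s2 MISS; vc=[17,10,18]
#12 0x66→b6/s2 MISS; vc=[17,10,18,14]
#13 0xaa→b10/s2 VC-HIT; vc=[17,6,18,14]
#14 0x67→b6/s2 VC-HIT; vc=[17,10,18,14]

SEQ = [MISS, MISS, MISS, L1-HIT, VC-HIT, MISS, L1-HIT, L1-HIT, L1-HIT, L1-HIT, L1-HIT, MISS, MISS, VC-HIT, VC-HIT]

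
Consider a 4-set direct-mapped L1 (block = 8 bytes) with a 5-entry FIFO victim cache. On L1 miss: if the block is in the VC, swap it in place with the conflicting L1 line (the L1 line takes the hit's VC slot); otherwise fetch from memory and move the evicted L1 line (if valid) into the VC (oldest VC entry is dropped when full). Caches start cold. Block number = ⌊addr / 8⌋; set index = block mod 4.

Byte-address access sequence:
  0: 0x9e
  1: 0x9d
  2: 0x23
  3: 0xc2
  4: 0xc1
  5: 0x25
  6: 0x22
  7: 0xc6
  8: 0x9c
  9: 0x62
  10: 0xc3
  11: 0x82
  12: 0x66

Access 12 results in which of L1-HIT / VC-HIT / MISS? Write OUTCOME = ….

0: 0x9e (blk 19, set 3) → MISS  vc=[]
1: 0x9d (blk 19, set 3) → L1-HIT  vc=[]
2: 0x23 (blk 4, set 0) → MISS  vc=[]
3: 0xc2 (blk 24, set 0) → MISS  vc=[4]
4: 0xc1 (blk 24, set 0) → L1-HIT  vc=[4]
5: 0x25 (blk 4, set 0) → VC-HIT  vc=[24]
6: 0x22 (blk 4, set 0) → L1-HIT  vc=[24]
7: 0xc6 (blk 24, set 0) → VC-HIT  vc=[4]
8: 0x9c (blk 19, set 3) → L1-HIT  vc=[4]
9: 0x62 (blk 12, set 0) → MISS  vc=[4, 24]
10: 0xc3 (blk 24, set 0) → VC-HIT  vc=[4, 12]
11: 0x82 (blk 16, set 0) → MISS  vc=[4, 12, 24]
12: 0x66 (blk 12, set 0) → VC-HIT  vc=[4, 16, 24]

OUTCOME = VC-HIT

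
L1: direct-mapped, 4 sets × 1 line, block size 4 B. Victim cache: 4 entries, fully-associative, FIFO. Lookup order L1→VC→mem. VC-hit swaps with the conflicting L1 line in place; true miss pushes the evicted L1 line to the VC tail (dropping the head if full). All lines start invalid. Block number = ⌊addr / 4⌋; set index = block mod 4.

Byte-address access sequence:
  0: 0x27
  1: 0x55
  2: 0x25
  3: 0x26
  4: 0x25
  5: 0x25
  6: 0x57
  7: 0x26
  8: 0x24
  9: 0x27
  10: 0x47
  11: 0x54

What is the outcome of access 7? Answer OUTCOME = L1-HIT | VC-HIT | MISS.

#0 0x27→b9/s1 MISS; vc=[]
#1 0x55→b21/s1 MISS; vc=[9]
#2 0x25→b9/s1 VC-HIT; vc=[21]
#3 0x26→b9/s1 L1-HIT; vc=[21]
#4 0x25→b9/s1 L1-HIT; vc=[21]
#5 0x25→b9/s1 L1-HIT; vc=[21]
#6 0x57→b21/s1 VC-HIT; vc=[9]
#7 0x26→b9/s1 VC-HIT; vc=[21]
#8 0x24→b9/s1 L1-HIT; vc=[21]
#9 0x27→b9/s1 L1-HIT; vc=[21]
#10 0x47→b17/s1 MISS; vc=[21,9]
#11 0x54→b21/s1 VC-HIT; vc=[17,9]

OUTCOME = VC-HIT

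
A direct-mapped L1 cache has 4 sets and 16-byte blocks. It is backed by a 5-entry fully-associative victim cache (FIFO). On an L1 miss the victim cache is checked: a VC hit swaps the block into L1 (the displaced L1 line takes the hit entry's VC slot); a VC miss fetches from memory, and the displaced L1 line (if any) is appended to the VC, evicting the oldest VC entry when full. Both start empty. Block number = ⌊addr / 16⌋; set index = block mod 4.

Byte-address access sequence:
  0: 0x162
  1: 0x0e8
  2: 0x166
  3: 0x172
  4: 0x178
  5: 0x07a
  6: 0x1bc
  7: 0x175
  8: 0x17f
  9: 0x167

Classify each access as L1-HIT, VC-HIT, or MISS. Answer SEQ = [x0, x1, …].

0: 0x162 (blk 22, set 2) → MISS  vc=[]
1: 0xe8 (blk 14, set 2) → MISS  vc=[22]
2: 0x166 (blk 22, set 2) → VC-HIT  vc=[14]
3: 0x172 (blk 23, set 3) → MISS  vc=[14]
4: 0x178 (blk 23, set 3) → L1-HIT  vc=[14]
5: 0x7a (blk 7, set 3) → MISS  vc=[14, 23]
6: 0x1bc (blk 27, set 3) → MISS  vc=[14, 23, 7]
7: 0x175 (blk 23, set 3) → VC-HIT  vc=[14, 27, 7]
8: 0x17f (blk 23, set 3) → L1-HIT  vc=[14, 27, 7]
9: 0x167 (blk 22, set 2) → L1-HIT  vc=[14, 27, 7]

SEQ = [MISS, MISS, VC-HIT, MISS, L1-HIT, MISS, MISS, VC-HIT, L1-HIT, L1-HIT]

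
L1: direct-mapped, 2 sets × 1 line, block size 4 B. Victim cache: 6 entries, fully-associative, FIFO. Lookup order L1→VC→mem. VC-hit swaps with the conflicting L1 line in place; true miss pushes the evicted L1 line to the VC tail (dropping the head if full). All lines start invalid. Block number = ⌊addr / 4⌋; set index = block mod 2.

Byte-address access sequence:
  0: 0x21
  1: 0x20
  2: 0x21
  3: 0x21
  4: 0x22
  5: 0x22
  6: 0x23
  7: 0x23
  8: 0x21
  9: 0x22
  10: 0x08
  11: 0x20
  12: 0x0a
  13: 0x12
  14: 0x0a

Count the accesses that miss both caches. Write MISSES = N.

MISSES = 3

  [0] addr=0x21 blk=8 s=0: MISS | VC []
  [1] addr=0x20 blk=8 s=0: L1-HIT | VC []
  [2] addr=0x21 blk=8 s=0: L1-HIT | VC []
  [3] addr=0x21 blk=8 s=0: L1-HIT | VC []
  [4] addr=0x22 blk=8 s=0: L1-HIT | VC []
  [5] addr=0x22 blk=8 s=0: L1-HIT | VC []
  [6] addr=0x23 blk=8 s=0: L1-HIT | VC []
  [7] addr=0x23 blk=8 s=0: L1-HIT | VC []
  [8] addr=0x21 blk=8 s=0: L1-HIT | VC []
  [9] addr=0x22 blk=8 s=0: L1-HIT | VC []
  [10] addr=0x8 blk=2 s=0: MISS | VC [8]
  [11] addr=0x20 blk=8 s=0: VC-HIT | VC [2]
  [12] addr=0xa blk=2 s=0: VC-HIT | VC [8]
  [13] addr=0x12 blk=4 s=0: MISS | VC [8, 2]
  [14] addr=0xa blk=2 s=0: VC-HIT | VC [8, 4]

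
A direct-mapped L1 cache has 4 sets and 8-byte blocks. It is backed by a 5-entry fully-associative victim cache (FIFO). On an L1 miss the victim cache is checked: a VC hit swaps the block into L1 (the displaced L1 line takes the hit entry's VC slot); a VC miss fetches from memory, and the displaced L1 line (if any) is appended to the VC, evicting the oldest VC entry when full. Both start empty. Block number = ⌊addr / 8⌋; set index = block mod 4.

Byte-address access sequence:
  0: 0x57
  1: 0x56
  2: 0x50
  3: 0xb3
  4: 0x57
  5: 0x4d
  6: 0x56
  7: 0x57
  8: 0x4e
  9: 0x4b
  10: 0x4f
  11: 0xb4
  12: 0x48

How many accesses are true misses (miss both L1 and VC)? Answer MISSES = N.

MISSES = 3

#0 0x57→b10/s2 MISS; vc=[]
#1 0x56→b10/s2 L1-HIT; vc=[]
#2 0x50→b10/s2 L1-HIT; vc=[]
#3 0xb3→b22/s2 MISS; vc=[10]
#4 0x57→b10/s2 VC-HIT; vc=[22]
#5 0x4d→b9/s1 MISS; vc=[22]
#6 0x56→b10/s2 L1-HIT; vc=[22]
#7 0x57→b10/s2 L1-HIT; vc=[22]
#8 0x4e→b9/s1 L1-HIT; vc=[22]
#9 0x4b→b9/s1 L1-HIT; vc=[22]
#10 0x4f→b9/s1 L1-HIT; vc=[22]
#11 0xb4→b22/s2 VC-HIT; vc=[10]
#12 0x48→b9/s1 L1-HIT; vc=[10]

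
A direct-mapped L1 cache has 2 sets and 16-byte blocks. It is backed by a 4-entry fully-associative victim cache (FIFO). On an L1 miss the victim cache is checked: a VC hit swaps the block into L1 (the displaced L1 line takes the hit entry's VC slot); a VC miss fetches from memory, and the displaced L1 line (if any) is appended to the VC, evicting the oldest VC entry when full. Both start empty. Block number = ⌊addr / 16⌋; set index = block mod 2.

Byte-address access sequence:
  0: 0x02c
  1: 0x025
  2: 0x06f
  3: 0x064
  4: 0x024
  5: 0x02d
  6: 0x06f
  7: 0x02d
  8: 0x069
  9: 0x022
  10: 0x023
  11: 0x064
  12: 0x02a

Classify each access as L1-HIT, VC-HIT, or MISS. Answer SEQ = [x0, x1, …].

SEQ = [MISS, L1-HIT, MISS, L1-HIT, VC-HIT, L1-HIT, VC-HIT, VC-HIT, VC-HIT, VC-HIT, L1-HIT, VC-HIT, VC-HIT]

  [0] addr=0x2c blk=2 s=0: MISS | VC []
  [1] addr=0x25 blk=2 s=0: L1-HIT | VC []
  [2] addr=0x6f blk=6 s=0: MISS | VC [2]
  [3] addr=0x64 blk=6 s=0: L1-HIT | VC [2]
  [4] addr=0x24 blk=2 s=0: VC-HIT | VC [6]
  [5] addr=0x2d blk=2 s=0: L1-HIT | VC [6]
  [6] addr=0x6f blk=6 s=0: VC-HIT | VC [2]
  [7] addr=0x2d blk=2 s=0: VC-HIT | VC [6]
  [8] addr=0x69 blk=6 s=0: VC-HIT | VC [2]
  [9] addr=0x22 blk=2 s=0: VC-HIT | VC [6]
  [10] addr=0x23 blk=2 s=0: L1-HIT | VC [6]
  [11] addr=0x64 blk=6 s=0: VC-HIT | VC [2]
  [12] addr=0x2a blk=2 s=0: VC-HIT | VC [6]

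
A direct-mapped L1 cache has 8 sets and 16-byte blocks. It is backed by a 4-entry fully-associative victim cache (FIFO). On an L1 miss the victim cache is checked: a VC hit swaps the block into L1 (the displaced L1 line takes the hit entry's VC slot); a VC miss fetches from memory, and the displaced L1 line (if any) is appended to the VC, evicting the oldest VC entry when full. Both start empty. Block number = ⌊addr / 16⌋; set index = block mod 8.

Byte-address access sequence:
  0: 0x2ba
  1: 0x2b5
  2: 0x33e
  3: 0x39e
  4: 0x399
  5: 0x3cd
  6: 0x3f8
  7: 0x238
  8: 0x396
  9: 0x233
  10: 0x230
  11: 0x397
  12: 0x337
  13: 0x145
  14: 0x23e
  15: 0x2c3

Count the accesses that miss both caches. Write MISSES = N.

0: 0x2ba (blk 43, set 3) → MISS  vc=[]
1: 0x2b5 (blk 43, set 3) → L1-HIT  vc=[]
2: 0x33e (blk 51, set 3) → MISS  vc=[43]
3: 0x39e (blk 57, set 1) → MISS  vc=[43]
4: 0x399 (blk 57, set 1) → L1-HIT  vc=[43]
5: 0x3cd (blk 60, set 4) → MISS  vc=[43]
6: 0x3f8 (blk 63, set 7) → MISS  vc=[43]
7: 0x238 (blk 35, set 3) → MISS  vc=[43, 51]
8: 0x396 (blk 57, set 1) → L1-HIT  vc=[43, 51]
9: 0x233 (blk 35, set 3) → L1-HIT  vc=[43, 51]
10: 0x230 (blk 35, set 3) → L1-HIT  vc=[43, 51]
11: 0x397 (blk 57, set 1) → L1-HIT  vc=[43, 51]
12: 0x337 (blk 51, set 3) → VC-HIT  vc=[43, 35]
13: 0x145 (blk 20, set 4) → MISS  vc=[43, 35, 60]
14: 0x23e (blk 35, set 3) → VC-HIT  vc=[43, 51, 60]
15: 0x2c3 (blk 44, set 4) → MISS  vc=[43, 51, 60, 20]

MISSES = 8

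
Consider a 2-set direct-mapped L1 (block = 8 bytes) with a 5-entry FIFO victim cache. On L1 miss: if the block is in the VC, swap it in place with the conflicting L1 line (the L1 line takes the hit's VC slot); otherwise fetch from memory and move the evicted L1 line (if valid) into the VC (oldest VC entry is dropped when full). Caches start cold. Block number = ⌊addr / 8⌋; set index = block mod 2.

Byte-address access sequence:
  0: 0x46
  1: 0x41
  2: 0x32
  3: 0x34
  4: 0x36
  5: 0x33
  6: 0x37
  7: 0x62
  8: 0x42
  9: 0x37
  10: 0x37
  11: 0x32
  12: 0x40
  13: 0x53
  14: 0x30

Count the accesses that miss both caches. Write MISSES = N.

MISSES = 4

  [0] addr=0x46 blk=8 s=0: MISS | VC []
  [1] addr=0x41 blk=8 s=0: L1-HIT | VC []
  [2] addr=0x32 blk=6 s=0: MISS | VC [8]
  [3] addr=0x34 blk=6 s=0: L1-HIT | VC [8]
  [4] addr=0x36 blk=6 s=0: L1-HIT | VC [8]
  [5] addr=0x33 blk=6 s=0: L1-HIT | VC [8]
  [6] addr=0x37 blk=6 s=0: L1-HIT | VC [8]
  [7] addr=0x62 blk=12 s=0: MISS | VC [8, 6]
  [8] addr=0x42 blk=8 s=0: VC-HIT | VC [12, 6]
  [9] addr=0x37 blk=6 s=0: VC-HIT | VC [12, 8]
  [10] addr=0x37 blk=6 s=0: L1-HIT | VC [12, 8]
  [11] addr=0x32 blk=6 s=0: L1-HIT | VC [12, 8]
  [12] addr=0x40 blk=8 s=0: VC-HIT | VC [12, 6]
  [13] addr=0x53 blk=10 s=0: MISS | VC [12, 6, 8]
  [14] addr=0x30 blk=6 s=0: VC-HIT | VC [12, 10, 8]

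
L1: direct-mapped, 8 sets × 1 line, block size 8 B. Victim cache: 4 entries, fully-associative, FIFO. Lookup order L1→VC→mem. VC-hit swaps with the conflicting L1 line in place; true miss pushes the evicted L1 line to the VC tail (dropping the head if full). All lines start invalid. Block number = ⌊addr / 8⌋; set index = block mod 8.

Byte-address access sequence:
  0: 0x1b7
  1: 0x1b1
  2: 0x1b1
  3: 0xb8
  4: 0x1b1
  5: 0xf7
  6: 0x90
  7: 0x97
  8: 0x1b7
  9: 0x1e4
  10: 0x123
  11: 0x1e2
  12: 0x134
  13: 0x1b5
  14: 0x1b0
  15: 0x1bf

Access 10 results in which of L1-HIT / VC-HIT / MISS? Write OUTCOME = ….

#0 0x1b7→b54/s6 MISS; vc=[]
#1 0x1b1→b54/s6 L1-HIT; vc=[]
#2 0x1b1→b54/s6 L1-HIT; vc=[]
#3 0xb8→b23/s7 MISS; vc=[]
#4 0x1b1→b54/s6 L1-HIT; vc=[]
#5 0xf7→b30/s6 MISS; vc=[54]
#6 0x90→b18/s2 MISS; vc=[54]
#7 0x97→b18/s2 L1-HIT; vc=[54]
#8 0x1b7→b54/s6 VC-HIT; vc=[30]
#9 0x1e4→b60/s4 MISS; vc=[30]
#10 0x123→b36/s4 MISS; vc=[30,60]
#11 0x1e2→b60/s4 VC-HIT; vc=[30,36]
#12 0x134→b38/s6 MISS; vc=[30,36,54]
#13 0x1b5→b54/s6 VC-HIT; vc=[30,36,38]
#14 0x1b0→b54/s6 L1-HIT; vc=[30,36,38]
#15 0x1bf→b55/s7 MISS; vc=[30,36,38,23]

OUTCOME = MISS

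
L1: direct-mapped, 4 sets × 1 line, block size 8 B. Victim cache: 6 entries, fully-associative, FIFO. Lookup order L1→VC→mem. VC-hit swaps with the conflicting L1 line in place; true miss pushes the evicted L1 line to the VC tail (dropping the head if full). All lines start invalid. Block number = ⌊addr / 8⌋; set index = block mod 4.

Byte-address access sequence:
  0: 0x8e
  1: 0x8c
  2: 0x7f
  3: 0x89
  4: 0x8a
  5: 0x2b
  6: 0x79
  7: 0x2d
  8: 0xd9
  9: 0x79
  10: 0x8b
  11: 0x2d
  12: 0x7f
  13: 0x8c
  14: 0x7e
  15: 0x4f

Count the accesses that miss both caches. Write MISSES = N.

0: 0x8e (blk 17, set 1) → MISS  vc=[]
1: 0x8c (blk 17, set 1) → L1-HIT  vc=[]
2: 0x7f (blk 15, set 3) → MISS  vc=[]
3: 0x89 (blk 17, set 1) → L1-HIT  vc=[]
4: 0x8a (blk 17, set 1) → L1-HIT  vc=[]
5: 0x2b (blk 5, set 1) → MISS  vc=[17]
6: 0x79 (blk 15, set 3) → L1-HIT  vc=[17]
7: 0x2d (blk 5, set 1) → L1-HIT  vc=[17]
8: 0xd9 (blk 27, set 3) → MISS  vc=[17, 15]
9: 0x79 (blk 15, set 3) → VC-HIT  vc=[17, 27]
10: 0x8b (blk 17, set 1) → VC-HIT  vc=[5, 27]
11: 0x2d (blk 5, set 1) → VC-HIT  vc=[17, 27]
12: 0x7f (blk 15, set 3) → L1-HIT  vc=[17, 27]
13: 0x8c (blk 17, set 1) → VC-HIT  vc=[5, 27]
14: 0x7e (blk 15, set 3) → L1-HIT  vc=[5, 27]
15: 0x4f (blk 9, set 1) → MISS  vc=[5, 27, 17]

MISSES = 5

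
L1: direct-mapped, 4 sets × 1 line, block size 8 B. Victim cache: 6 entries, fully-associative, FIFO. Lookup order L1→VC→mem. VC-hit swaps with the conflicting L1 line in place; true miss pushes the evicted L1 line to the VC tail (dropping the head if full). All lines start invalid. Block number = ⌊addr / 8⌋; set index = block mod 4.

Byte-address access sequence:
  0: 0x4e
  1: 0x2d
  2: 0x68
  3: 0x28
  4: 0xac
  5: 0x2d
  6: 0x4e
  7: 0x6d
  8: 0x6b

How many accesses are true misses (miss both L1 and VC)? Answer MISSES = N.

0: 0x4e (blk 9, set 1) → MISS  vc=[]
1: 0x2d (blk 5, set 1) → MISS  vc=[9]
2: 0x68 (blk 13, set 1) → MISS  vc=[9, 5]
3: 0x28 (blk 5, set 1) → VC-HIT  vc=[9, 13]
4: 0xac (blk 21, set 1) → MISS  vc=[9, 13, 5]
5: 0x2d (blk 5, set 1) → VC-HIT  vc=[9, 13, 21]
6: 0x4e (blk 9, set 1) → VC-HIT  vc=[5, 13, 21]
7: 0x6d (blk 13, set 1) → VC-HIT  vc=[5, 9, 21]
8: 0x6b (blk 13, set 1) → L1-HIT  vc=[5, 9, 21]

MISSES = 4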